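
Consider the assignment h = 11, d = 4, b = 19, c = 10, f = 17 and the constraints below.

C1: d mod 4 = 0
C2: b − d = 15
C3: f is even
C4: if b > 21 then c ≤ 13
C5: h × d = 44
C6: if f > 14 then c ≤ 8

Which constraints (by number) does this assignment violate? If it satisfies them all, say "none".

C1: 4 mod 4 = 0 — holds.
C2: b − d = 19 − 4 = 15 — holds.
C3: f = 17 is odd — does not hold.
C4: b = 19, not > 21; antecedent false, conditional vacuously true — holds.
C5: h × d = 11 × 4 = 44 — holds.
C6: f = 17 > 14, so we need c ≤ 8; but c = 10 > 8 — does not hold.

Constraints 3 and 6 are violated.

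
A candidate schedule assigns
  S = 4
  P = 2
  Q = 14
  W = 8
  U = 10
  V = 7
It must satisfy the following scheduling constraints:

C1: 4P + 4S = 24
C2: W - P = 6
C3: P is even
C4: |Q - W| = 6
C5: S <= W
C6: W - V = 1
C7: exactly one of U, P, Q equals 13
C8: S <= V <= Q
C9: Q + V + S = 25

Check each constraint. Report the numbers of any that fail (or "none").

Constraint 7 does not hold.

C1: 4P + 4S = 4(2) + 4(4) = 24  holds
C2: W - P = 8 - 2 = 6  holds
C3: P = 2 is even  holds
C4: |14 - 8| = 6  holds
C5: S = 4, W = 8; 4 ≤ 8  holds
C6: W - V = 8 - 7 = 1  holds
C7: U=10, P=2, Q=14; 0 of them equal 13, not exactly one  fails
C8: values 4 <= 7 <= 14  holds
C9: Q + V + S = 14 + 7 + 4 = 25  holds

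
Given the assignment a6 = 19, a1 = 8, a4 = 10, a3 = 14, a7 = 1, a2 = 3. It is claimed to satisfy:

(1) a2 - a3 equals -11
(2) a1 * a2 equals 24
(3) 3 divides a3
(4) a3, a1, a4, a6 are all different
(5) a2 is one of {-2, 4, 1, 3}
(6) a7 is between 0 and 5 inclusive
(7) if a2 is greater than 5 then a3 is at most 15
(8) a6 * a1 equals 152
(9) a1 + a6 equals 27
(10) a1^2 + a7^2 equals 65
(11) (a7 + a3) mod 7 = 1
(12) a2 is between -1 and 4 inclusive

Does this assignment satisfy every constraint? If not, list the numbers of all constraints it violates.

No — constraint 3 is not satisfied.

(1) a2 - a3 = 3 - 14 = -11  ✔
(2) a1 * a2 = 8 * 3 = 24  ✔
(3) 14 = 3*4 + 2, so 3 does not divide 14  ✘
(4) values 14, 8, 10, 19 are pairwise distinct  ✔
(5) a2 = 3 is in {-2, 4, 1, 3}  ✔
(6) a7 = 1 lies in [0, 5]  ✔
(7) a2 = 3, not > 5; antecedent false, conditional vacuously true  ✔
(8) a6 * a1 = 19 * 8 = 152  ✔
(9) a1 + a6 = 8 + 19 = 27  ✔
(10) a1^2 + a7^2 = 8^2 + 1^2 = 64 + 1 = 65  ✔
(11) a7 + a3 = 15; 15 mod 7 = 1  ✔
(12) a2 = 3 lies in [-1, 4]  ✔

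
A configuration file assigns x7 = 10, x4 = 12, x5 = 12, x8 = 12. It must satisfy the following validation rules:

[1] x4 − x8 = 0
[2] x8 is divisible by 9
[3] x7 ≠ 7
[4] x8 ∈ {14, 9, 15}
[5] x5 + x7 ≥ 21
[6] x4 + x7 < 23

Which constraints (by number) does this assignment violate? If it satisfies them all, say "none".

[1] x4 − x8 = 12 − 12 = 0  true
[2] 12 = 9×1 + 3, so 9 does not divide 12  false
[3] x7 = 10, and 10 ≠ 7  true
[4] x8 = 12 is not in {14, 9, 15}  false
[5] x5 + x7 = 12 + 10 = 22; 22 ≥ 21  true
[6] x4 + x7 = 12 + 10 = 22; 22 < 23  true

Constraints 2 and 4 do not hold.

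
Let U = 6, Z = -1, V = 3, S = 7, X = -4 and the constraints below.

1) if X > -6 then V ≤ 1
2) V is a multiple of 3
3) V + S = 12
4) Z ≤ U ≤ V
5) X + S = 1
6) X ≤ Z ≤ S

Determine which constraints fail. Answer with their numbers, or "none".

The assignment fails constraints 1, 3, 4, and 5.

1) X = -4 > -6, so we need V ≤ 1; but V = 3 > 1 — fails.
2) 3 / 3 = 1, so 3 divides 3 — holds.
3) V + S = 3 + 7 = 10, not 12 — fails.
4) values -1, 6, 3; U = 6 is not ≤ V = 3 — fails.
5) X + S = -4 + 7 = 3, not 1 — fails.
6) values -4 ≤ -1 ≤ 7 — holds.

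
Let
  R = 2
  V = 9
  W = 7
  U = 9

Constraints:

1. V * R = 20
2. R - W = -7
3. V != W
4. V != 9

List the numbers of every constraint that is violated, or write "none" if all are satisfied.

1. V * R = 9 * 2 = 18, not 20 — does not hold.
2. R - W = 2 - 7 = -5, not -7 — does not hold.
3. V = 9, W = 7; distinct — holds.
4. V = 9, but 9 is required to differ — does not hold.

No — constraints 1, 2, and 4 are not satisfied.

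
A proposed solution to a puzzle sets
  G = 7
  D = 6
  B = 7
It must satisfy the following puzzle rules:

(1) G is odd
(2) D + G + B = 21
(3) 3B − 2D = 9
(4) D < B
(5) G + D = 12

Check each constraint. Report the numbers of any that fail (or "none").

The assignment fails constraints 2, 5.

(1) G = 7 is odd  holds
(2) D + G + B = 6 + 7 + 7 = 20, not 21  fails
(3) 3B − 2D = 3(7) − 2(6) = 9  holds
(4) D = 6, B = 7; 6 < 7  holds
(5) G + D = 7 + 6 = 13, not 12  fails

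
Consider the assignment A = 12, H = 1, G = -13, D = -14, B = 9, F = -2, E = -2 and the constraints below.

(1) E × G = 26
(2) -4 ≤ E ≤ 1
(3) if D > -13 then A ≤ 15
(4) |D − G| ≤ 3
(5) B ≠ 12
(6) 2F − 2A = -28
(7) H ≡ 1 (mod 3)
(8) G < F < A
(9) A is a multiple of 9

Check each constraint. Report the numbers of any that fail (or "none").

Constraint 9 does not hold.

(1) E × G = -2 × (-13) = 26  ✓
(2) E = -2 lies in [-4, 1]  ✓
(3) D = -14, not > -13; antecedent false, conditional vacuously true  ✓
(4) |-14 − (-13)| = 1; 1 ≤ 3  ✓
(5) B = 9, and 9 ≠ 12  ✓
(6) 2F − 2A = 2(-2) − 2(12) = -28  ✓
(7) 1 mod 3 = 1  ✓
(8) values -13 < -2 < 12  ✓
(9) 12 = 9×1 + 3, so 9 does not divide 12  ✗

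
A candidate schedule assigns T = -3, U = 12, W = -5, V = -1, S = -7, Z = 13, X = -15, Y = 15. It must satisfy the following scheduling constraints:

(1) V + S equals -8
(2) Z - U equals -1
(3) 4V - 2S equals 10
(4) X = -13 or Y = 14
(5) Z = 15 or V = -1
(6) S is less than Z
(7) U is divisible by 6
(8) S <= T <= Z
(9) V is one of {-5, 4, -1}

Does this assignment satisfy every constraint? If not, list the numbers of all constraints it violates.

Constraints 2 and 4 are violated.

(1) V + S = -1 + (-7) = -8  yes
(2) Z - U = 13 - 12 = 1, not -1  no
(3) 4V - 2S = 4(-1) - 2(-7) = 10  yes
(4) X = -15 ≠ -13 and Y = 15 ≠ 14; both disjuncts false  no
(5) Z = 13 ≠ 15, but V = -1 = -1 (second disjunct)  yes
(6) S = -7, Z = 13; -7 < 13  yes
(7) 12 / 6 = 2, so 6 divides 12  yes
(8) values -7 <= -3 <= 13  yes
(9) V = -1 is in {-5, 4, -1}  yes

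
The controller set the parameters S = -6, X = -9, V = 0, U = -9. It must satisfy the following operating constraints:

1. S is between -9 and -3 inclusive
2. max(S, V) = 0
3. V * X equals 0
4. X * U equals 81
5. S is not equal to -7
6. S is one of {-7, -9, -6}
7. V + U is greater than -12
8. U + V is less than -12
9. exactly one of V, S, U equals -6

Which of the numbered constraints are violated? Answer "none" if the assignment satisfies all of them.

1. S = -6 lies in [-9, -3] — holds.
2. max(-6, 0) = 0 — holds.
3. V * X = 0 * (-9) = 0 — holds.
4. X * U = -9 * (-9) = 81 — holds.
5. S = -6, and -6 ≠ -7 — holds.
6. S = -6 is in {-7, -9, -6} — holds.
7. V + U = 0 + (-9) = -9; -9 > -12 — holds.
8. U + V = -9 + 0 = -9; -9 ≥ -12, bound -12 not met — fails.
9. V=0, S=-6, U=-9; 1 of them equals -6 — holds.

Constraint 8 does not hold.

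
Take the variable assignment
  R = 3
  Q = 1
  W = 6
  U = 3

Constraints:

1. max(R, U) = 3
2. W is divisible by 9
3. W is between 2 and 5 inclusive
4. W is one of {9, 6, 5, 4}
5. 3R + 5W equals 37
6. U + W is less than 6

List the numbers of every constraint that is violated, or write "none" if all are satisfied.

Constraints 2, 3, 5, and 6 are violated.

1. max(3, 3) = 3 — OK.
2. 6 = 9*0 + 6, so 9 does not divide 6 — violated.
3. W = 6 is outside [2, 5] — violated.
4. W = 6 is in {9, 6, 5, 4} — OK.
5. 3R + 5W = 3(3) + 5(6) = 39, not 37 — violated.
6. U + W = 3 + 6 = 9; 9 ≥ 6, bound 6 not met — violated.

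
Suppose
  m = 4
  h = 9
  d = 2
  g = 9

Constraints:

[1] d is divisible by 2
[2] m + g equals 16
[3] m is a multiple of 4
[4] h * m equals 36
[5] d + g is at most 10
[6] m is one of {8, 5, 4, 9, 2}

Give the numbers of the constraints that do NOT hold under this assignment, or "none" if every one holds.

The assignment fails constraints 2 and 5.

[1] 2 / 2 = 1, so 2 divides 2 — holds.
[2] m + g = 4 + 9 = 13, not 16 — does not hold.
[3] 4 / 4 = 1, so 4 divides 4 — holds.
[4] h * m = 9 * 4 = 36 — holds.
[5] d + g = 2 + 9 = 11; 11 > 10, bound 10 not met — does not hold.
[6] m = 4 is in {8, 5, 4, 9, 2} — holds.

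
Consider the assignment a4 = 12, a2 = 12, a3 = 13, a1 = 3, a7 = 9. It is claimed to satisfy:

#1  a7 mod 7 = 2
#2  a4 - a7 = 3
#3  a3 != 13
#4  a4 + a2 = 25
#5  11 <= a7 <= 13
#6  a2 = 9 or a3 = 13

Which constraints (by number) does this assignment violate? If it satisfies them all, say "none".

Violated: 3, 4, and 5.

#1 9 mod 7 = 2 — satisfied.
#2 a4 - a7 = 12 - 9 = 3 — satisfied.
#3 a3 = 13, but 13 is required to differ — violated.
#4 a4 + a2 = 12 + 12 = 24, not 25 — violated.
#5 a7 = 9 is outside [11, 13] — violated.
#6 a2 = 12 ≠ 9, but a3 = 13 = 13 (second disjunct) — satisfied.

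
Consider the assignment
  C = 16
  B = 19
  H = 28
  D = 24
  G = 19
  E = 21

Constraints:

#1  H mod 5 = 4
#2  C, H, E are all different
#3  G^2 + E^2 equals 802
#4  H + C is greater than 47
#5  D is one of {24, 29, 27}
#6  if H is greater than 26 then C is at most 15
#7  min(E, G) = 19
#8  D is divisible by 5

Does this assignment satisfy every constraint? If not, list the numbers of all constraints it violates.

The assignment fails constraints 1, 4, 6, 8.

#1 28 mod 5 = 3, not 4  false
#2 values 16, 28, 21 are pairwise distinct  true
#3 G^2 + E^2 = 19^2 + 21^2 = 361 + 441 = 802  true
#4 H + C = 28 + 16 = 44; 44 ≤ 47, bound 47 not met  false
#5 D = 24 is in {24, 29, 27}  true
#6 H = 28 > 26, so we need C ≤ 15; but C = 16 > 15  false
#7 min(21, 19) = 19  true
#8 24 = 5*4 + 4, so 5 does not divide 24  false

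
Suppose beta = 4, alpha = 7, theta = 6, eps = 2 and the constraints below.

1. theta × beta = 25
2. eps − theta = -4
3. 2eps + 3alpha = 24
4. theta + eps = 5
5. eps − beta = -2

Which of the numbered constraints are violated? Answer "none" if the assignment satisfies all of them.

Constraints 1, 3, 4 are violated.

1. theta × beta = 6 × 4 = 24, not 25  fails
2. eps − theta = 2 − 6 = -4  holds
3. 2eps + 3alpha = 2(2) + 3(7) = 25, not 24  fails
4. theta + eps = 6 + 2 = 8, not 5  fails
5. eps − beta = 2 − 4 = -2  holds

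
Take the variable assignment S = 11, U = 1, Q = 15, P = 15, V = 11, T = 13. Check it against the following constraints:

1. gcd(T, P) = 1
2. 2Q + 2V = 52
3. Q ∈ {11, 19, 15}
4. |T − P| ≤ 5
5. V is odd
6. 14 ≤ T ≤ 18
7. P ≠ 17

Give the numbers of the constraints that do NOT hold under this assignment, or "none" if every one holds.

1. gcd(13, 15) = 1  true
2. 2Q + 2V = 2(15) + 2(11) = 52  true
3. Q = 15 is in {11, 19, 15}  true
4. |13 − 15| = 2; 2 ≤ 5  true
5. V = 11 is odd  true
6. T = 13 is outside [14, 18]  false
7. P = 15, and 15 ≠ 17  true

Violated: 6.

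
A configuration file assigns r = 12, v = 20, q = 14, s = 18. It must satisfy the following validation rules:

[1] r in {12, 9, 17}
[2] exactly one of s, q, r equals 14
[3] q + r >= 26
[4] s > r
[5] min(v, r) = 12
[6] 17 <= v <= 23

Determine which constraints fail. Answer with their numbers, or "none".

No violations.

[1] r = 12 is in {12, 9, 17}  ✓
[2] s=18, q=14, r=12; 1 of them equals 14  ✓
[3] q + r = 14 + 12 = 26; 26 ≥ 26  ✓
[4] s = 18, r = 12; 18 > 12  ✓
[5] min(20, 12) = 12  ✓
[6] v = 20 lies in [17, 23]  ✓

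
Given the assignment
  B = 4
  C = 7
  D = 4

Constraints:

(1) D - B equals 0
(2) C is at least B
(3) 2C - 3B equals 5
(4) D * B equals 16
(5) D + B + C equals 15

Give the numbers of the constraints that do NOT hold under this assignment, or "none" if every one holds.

Constraint 3 is violated.

(1) D - B = 4 - 4 = 0 — holds.
(2) C = 7, B = 4; 7 ≥ 4 — holds.
(3) 2C - 3B = 2(7) - 3(4) = 2, not 5 — fails.
(4) D * B = 4 * 4 = 16 — holds.
(5) D + B + C = 4 + 4 + 7 = 15 — holds.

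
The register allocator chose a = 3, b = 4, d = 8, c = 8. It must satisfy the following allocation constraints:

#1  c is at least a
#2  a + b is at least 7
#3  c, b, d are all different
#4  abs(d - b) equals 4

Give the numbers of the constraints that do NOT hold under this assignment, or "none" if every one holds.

#1 c = 8, a = 3; 8 ≥ 3  true
#2 a + b = 3 + 4 = 7; 7 ≥ 7  true
#3 c = d = 8, not all different  false
#4 abs(8 - 4) = 4  true

No — constraint 3 is not satisfied.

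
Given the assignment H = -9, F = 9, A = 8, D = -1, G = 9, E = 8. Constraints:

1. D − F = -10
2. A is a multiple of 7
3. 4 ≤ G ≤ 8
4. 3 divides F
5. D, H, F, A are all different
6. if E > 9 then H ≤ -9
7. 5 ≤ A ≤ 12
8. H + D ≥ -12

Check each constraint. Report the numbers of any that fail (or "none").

Constraints 2 and 3 are violated.

1. D − F = -1 − 9 = -10 — OK.
2. 8 = 7×1 + 1, so 7 does not divide 8 — violated.
3. G = 9 is outside [4, 8] — violated.
4. 9 / 3 = 3, so 3 divides 9 — OK.
5. values -1, -9, 9, 8 are pairwise distinct — OK.
6. E = 8, not > 9; antecedent false, conditional vacuously true — OK.
7. A = 8 lies in [5, 12] — OK.
8. H + D = -9 + (-1) = -10; -10 ≥ -12 — OK.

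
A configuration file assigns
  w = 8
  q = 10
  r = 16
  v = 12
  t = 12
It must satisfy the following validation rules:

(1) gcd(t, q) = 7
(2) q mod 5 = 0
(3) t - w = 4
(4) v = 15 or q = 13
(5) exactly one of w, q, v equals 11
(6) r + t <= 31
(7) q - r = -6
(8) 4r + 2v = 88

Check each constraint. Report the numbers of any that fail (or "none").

(1) gcd(12, 10) = 2, not 7 — fails.
(2) 10 mod 5 = 0 — holds.
(3) t - w = 12 - 8 = 4 — holds.
(4) v = 12 ≠ 15 and q = 10 ≠ 13; both disjuncts false — fails.
(5) w=8, q=10, v=12; 0 of them equal 11, not exactly one — fails.
(6) r + t = 16 + 12 = 28; 28 ≤ 31 — holds.
(7) q - r = 10 - 16 = -6 — holds.
(8) 4r + 2v = 4(16) + 2(12) = 88 — holds.

No — constraints 1, 4, and 5 are not satisfied.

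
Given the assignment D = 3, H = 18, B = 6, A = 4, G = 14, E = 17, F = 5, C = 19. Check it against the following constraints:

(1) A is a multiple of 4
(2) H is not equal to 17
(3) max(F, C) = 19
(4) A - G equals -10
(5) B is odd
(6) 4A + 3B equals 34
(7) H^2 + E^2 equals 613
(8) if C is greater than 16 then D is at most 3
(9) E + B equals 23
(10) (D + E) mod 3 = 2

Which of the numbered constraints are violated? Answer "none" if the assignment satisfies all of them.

Constraint 5 is violated.

(1) 4 / 4 = 1, so 4 divides 4 — holds.
(2) H = 18, and 18 ≠ 17 — holds.
(3) max(5, 19) = 19 — holds.
(4) A - G = 4 - 14 = -10 — holds.
(5) B = 6 is even — does not hold.
(6) 4A + 3B = 4(4) + 3(6) = 34 — holds.
(7) H^2 + E^2 = 18^2 + 17^2 = 324 + 289 = 613 — holds.
(8) C = 19 > 16, so we need D ≤ 3; D = 3 ≤ 3 — holds.
(9) E + B = 17 + 6 = 23 — holds.
(10) D + E = 20; 20 mod 3 = 2 — holds.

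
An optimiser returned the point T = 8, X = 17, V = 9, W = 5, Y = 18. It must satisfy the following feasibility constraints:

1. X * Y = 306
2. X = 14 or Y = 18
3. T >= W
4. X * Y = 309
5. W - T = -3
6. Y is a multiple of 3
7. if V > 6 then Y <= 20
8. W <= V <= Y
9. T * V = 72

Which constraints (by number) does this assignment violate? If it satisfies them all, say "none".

1. X * Y = 17 * 18 = 306 — holds.
2. X = 17 ≠ 14, but Y = 18 = 18 (second disjunct) — holds.
3. T = 8, W = 5; 8 ≥ 5 — holds.
4. X * Y = 17 * 18 = 306, not 309 — does not hold.
5. W - T = 5 - 8 = -3 — holds.
6. 18 / 3 = 6, so 3 divides 18 — holds.
7. V = 9 > 6, so we need Y ≤ 20; Y = 18 ≤ 20 — holds.
8. values 5 <= 9 <= 18 — holds.
9. T * V = 8 * 9 = 72 — holds.

Constraint 4 is violated.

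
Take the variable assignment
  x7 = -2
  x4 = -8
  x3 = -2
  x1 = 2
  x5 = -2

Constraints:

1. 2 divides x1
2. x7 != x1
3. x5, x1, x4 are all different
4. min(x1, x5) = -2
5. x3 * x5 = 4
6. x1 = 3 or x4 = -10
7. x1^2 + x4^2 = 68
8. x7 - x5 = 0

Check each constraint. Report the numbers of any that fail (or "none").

1. 2 / 2 = 1, so 2 divides 2 — OK.
2. x7 = -2, x1 = 2; distinct — OK.
3. values -2, 2, -8 are pairwise distinct — OK.
4. min(2, -2) = -2 — OK.
5. x3 * x5 = -2 * (-2) = 4 — OK.
6. x1 = 2 ≠ 3 and x4 = -8 ≠ -10; both disjuncts false — violated.
7. x1^2 + x4^2 = 2^2 + (-8)^2 = 4 + 64 = 68 — OK.
8. x7 - x5 = -2 - (-2) = 0 — OK.

The assignment fails constraint 6.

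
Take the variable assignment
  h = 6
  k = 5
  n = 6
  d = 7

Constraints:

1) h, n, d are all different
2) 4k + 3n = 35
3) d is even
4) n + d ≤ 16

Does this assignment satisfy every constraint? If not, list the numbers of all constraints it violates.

1) h = n = 6, not all different — fails.
2) 4k + 3n = 4(5) + 3(6) = 38, not 35 — fails.
3) d = 7 is odd — fails.
4) n + d = 6 + 7 = 13; 13 ≤ 16 — holds.

The assignment fails constraints 1, 2, 3.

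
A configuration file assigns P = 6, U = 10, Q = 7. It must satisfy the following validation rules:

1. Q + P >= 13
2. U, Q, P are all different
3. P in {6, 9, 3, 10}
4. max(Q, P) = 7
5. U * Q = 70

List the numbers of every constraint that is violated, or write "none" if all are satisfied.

1. Q + P = 7 + 6 = 13; 13 ≥ 13  holds
2. values 10, 7, 6 are pairwise distinct  holds
3. P = 6 is in {6, 9, 3, 10}  holds
4. max(7, 6) = 7  holds
5. U * Q = 10 * 7 = 70  holds

Yes — all constraints hold.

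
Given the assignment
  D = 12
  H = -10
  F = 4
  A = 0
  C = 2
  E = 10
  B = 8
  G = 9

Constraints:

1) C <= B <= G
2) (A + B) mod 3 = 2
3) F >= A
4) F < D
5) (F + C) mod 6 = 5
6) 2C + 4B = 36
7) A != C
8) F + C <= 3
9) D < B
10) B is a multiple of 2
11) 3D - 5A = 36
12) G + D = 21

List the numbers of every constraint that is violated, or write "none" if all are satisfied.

1) values 2 <= 8 <= 9 — holds.
2) A + B = 8; 8 mod 3 = 2 — holds.
3) F = 4, A = 0; 4 ≥ 0 — holds.
4) F = 4, D = 12; 4 < 12 — holds.
5) F + C = 6; 6 mod 6 = 0, not 5 — fails.
6) 2C + 4B = 2(2) + 4(8) = 36 — holds.
7) A = 0, C = 2; distinct — holds.
8) F + C = 4 + 2 = 6; 6 > 3, bound 3 not met — fails.
9) D = 12, B = 8; 12 ≥ 8 (want <) — fails.
10) 8 / 2 = 4, so 2 divides 8 — holds.
11) 3D - 5A = 3(12) - 5(0) = 36 — holds.
12) G + D = 9 + 12 = 21 — holds.

The assignment fails constraints 5, 8, and 9.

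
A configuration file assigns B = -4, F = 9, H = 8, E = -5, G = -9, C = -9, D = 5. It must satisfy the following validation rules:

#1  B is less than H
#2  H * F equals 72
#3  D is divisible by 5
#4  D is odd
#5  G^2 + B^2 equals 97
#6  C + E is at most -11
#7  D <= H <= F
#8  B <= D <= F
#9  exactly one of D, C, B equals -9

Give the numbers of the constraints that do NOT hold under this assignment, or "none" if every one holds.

No violations.

#1 B = -4, H = 8; -4 < 8 — holds.
#2 H * F = 8 * 9 = 72 — holds.
#3 5 / 5 = 1, so 5 divides 5 — holds.
#4 D = 5 is odd — holds.
#5 G^2 + B^2 = (-9)^2 + (-4)^2 = 81 + 16 = 97 — holds.
#6 C + E = -9 + (-5) = -14; -14 ≤ -11 — holds.
#7 values 5 <= 8 <= 9 — holds.
#8 values -4 <= 5 <= 9 — holds.
#9 D=5, C=-9, B=-4; 1 of them equals -9 — holds.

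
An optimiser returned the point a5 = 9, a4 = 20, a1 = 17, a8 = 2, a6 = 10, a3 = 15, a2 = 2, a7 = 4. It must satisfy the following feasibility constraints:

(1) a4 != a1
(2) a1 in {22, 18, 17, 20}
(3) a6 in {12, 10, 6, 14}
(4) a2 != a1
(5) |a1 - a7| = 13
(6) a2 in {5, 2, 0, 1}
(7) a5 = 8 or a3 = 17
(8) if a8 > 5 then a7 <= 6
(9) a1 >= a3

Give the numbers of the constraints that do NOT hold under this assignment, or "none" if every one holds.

(1) a4 = 20, a1 = 17; distinct — OK.
(2) a1 = 17 is in {22, 18, 17, 20} — OK.
(3) a6 = 10 is in {12, 10, 6, 14} — OK.
(4) a2 = 2, a1 = 17; distinct — OK.
(5) |17 - 4| = 13 — OK.
(6) a2 = 2 is in {5, 2, 0, 1} — OK.
(7) a5 = 9 ≠ 8 and a3 = 15 ≠ 17; both disjuncts false — violated.
(8) a8 = 2, not > 5; antecedent false, conditional vacuously true — OK.
(9) a1 = 17, a3 = 15; 17 ≥ 15 — OK.

The assignment fails constraint 7.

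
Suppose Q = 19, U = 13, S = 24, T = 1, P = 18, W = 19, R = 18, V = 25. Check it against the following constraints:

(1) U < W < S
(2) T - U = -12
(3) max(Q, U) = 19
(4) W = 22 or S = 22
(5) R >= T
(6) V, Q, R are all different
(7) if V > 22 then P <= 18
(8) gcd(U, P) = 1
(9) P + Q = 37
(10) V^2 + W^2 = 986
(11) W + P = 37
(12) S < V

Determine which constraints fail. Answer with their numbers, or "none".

(1) values 13 < 19 < 24 — OK.
(2) T - U = 1 - 13 = -12 — OK.
(3) max(19, 13) = 19 — OK.
(4) W = 19 ≠ 22 and S = 24 ≠ 22; both disjuncts false — violated.
(5) R = 18, T = 1; 18 ≥ 1 — OK.
(6) values 25, 19, 18 are pairwise distinct — OK.
(7) V = 25 > 22, so we need P ≤ 18; P = 18 ≤ 18 — OK.
(8) gcd(13, 18) = 1 — OK.
(9) P + Q = 18 + 19 = 37 — OK.
(10) V^2 + W^2 = 25^2 + 19^2 = 625 + 361 = 986 — OK.
(11) W + P = 19 + 18 = 37 — OK.
(12) S = 24, V = 25; 24 < 25 — OK.

The assignment fails constraint 4.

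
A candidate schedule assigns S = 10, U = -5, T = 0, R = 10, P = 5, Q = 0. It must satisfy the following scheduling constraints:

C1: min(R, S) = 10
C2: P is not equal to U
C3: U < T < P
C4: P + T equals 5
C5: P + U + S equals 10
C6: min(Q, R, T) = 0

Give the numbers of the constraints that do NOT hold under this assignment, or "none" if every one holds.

C1: min(10, 10) = 10  holds
C2: P = 5, U = -5; distinct  holds
C3: values -5 < 0 < 5  holds
C4: P + T = 5 + 0 = 5  holds
C5: P + U + S = 5 + (-5) + 10 = 10  holds
C6: min(0, 10, 0) = 0  holds

Yes — all constraints hold.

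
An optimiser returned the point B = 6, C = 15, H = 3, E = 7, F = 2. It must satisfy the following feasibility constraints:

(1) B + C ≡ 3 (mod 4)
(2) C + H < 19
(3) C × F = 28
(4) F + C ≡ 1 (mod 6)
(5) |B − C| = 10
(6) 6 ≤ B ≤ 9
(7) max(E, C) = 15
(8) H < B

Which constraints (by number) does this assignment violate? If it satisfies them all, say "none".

The assignment fails constraints 1, 3, 4, and 5.

(1) B + C = 21; 21 mod 4 = 1, not 3  ✗
(2) C + H = 15 + 3 = 18; 18 < 19  ✓
(3) C × F = 15 × 2 = 30, not 28  ✗
(4) F + C = 17; 17 mod 6 = 5, not 1  ✗
(5) |6 − 15| = 9, not 10  ✗
(6) B = 6 lies in [6, 9]  ✓
(7) max(7, 15) = 15  ✓
(8) H = 3, B = 6; 3 < 6  ✓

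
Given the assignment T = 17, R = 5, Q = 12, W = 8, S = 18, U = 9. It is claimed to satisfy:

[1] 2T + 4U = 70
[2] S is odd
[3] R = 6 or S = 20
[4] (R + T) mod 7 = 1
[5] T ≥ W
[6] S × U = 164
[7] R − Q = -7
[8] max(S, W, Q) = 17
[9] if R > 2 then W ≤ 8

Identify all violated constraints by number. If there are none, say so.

[1] 2T + 4U = 2(17) + 4(9) = 70 — OK.
[2] S = 18 is even — violated.
[3] R = 5 ≠ 6 and S = 18 ≠ 20; both disjuncts false — violated.
[4] R + T = 22; 22 mod 7 = 1 — OK.
[5] T = 17, W = 8; 17 ≥ 8 — OK.
[6] S × U = 18 × 9 = 162, not 164 — violated.
[7] R − Q = 5 − 12 = -7 — OK.
[8] max(18, 8, 12) = 18, not 17 — violated.
[9] R = 5 > 2, so we need W ≤ 8; W = 8 ≤ 8 — OK.

Constraints 2, 3, 6, 8 are violated.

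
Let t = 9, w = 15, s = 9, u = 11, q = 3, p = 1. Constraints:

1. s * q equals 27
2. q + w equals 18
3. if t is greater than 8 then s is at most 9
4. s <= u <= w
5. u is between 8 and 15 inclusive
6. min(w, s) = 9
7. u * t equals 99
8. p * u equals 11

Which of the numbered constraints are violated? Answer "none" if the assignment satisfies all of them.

1. s * q = 9 * 3 = 27 — OK.
2. q + w = 3 + 15 = 18 — OK.
3. t = 9 > 8, so we need s ≤ 9; s = 9 ≤ 9 — OK.
4. values 9 <= 11 <= 15 — OK.
5. u = 11 lies in [8, 15] — OK.
6. min(15, 9) = 9 — OK.
7. u * t = 11 * 9 = 99 — OK.
8. p * u = 1 * 11 = 11 — OK.

Yes — all constraints hold.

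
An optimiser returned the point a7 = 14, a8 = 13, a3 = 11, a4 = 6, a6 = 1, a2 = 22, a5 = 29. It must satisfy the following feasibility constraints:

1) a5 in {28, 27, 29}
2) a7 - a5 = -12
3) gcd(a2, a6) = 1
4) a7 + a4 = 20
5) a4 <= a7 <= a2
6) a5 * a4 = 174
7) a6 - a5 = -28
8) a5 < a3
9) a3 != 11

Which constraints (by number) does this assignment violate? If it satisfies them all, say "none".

Violated: 2, 8, 9.

1) a5 = 29 is in {28, 27, 29}  ✔
2) a7 - a5 = 14 - 29 = -15, not -12  ✘
3) gcd(22, 1) = 1  ✔
4) a7 + a4 = 14 + 6 = 20  ✔
5) values 6 <= 14 <= 22  ✔
6) a5 * a4 = 29 * 6 = 174  ✔
7) a6 - a5 = 1 - 29 = -28  ✔
8) a5 = 29, a3 = 11; 29 ≥ 11 (want <)  ✘
9) a3 = 11, but 11 is required to differ  ✘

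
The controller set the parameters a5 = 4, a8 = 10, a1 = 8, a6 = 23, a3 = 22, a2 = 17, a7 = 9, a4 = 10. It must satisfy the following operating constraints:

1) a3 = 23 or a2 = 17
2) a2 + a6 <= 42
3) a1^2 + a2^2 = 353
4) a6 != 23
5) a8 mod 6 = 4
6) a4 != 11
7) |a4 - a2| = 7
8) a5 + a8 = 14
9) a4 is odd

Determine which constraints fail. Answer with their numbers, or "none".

No — constraints 4, 9 are not satisfied.

1) a3 = 22 ≠ 23, but a2 = 17 = 17 (second disjunct)  true
2) a2 + a6 = 17 + 23 = 40; 40 ≤ 42  true
3) a1^2 + a2^2 = 8^2 + 17^2 = 64 + 289 = 353  true
4) a6 = 23, but 23 is required to differ  false
5) 10 mod 6 = 4  true
6) a4 = 10, and 10 ≠ 11  true
7) |10 - 17| = 7  true
8) a5 + a8 = 4 + 10 = 14  true
9) a4 = 10 is even  false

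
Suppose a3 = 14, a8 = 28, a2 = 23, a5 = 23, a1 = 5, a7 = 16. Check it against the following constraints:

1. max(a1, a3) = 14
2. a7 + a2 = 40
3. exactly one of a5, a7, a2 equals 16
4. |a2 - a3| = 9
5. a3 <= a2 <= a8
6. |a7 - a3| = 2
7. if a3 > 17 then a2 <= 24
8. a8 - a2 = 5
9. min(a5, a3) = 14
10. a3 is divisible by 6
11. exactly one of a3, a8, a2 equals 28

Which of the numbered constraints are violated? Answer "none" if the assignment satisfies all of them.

The assignment fails constraints 2, 10.

1. max(5, 14) = 14 — holds.
2. a7 + a2 = 16 + 23 = 39, not 40 — does not hold.
3. a5=23, a7=16, a2=23; 1 of them equals 16 — holds.
4. |23 - 14| = 9 — holds.
5. values 14 <= 23 <= 28 — holds.
6. |16 - 14| = 2 — holds.
7. a3 = 14, not > 17; antecedent false, conditional vacuously true — holds.
8. a8 - a2 = 28 - 23 = 5 — holds.
9. min(23, 14) = 14 — holds.
10. 14 = 6*2 + 2, so 6 does not divide 14 — does not hold.
11. a3=14, a8=28, a2=23; 1 of them equals 28 — holds.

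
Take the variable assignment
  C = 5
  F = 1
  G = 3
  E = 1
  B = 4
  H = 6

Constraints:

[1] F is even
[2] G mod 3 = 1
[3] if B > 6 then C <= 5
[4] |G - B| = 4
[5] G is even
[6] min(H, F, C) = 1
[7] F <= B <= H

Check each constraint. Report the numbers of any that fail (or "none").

Constraints 1, 2, 4, 5 are violated.

[1] F = 1 is odd — violated.
[2] 3 mod 3 = 0, not 1 — violated.
[3] B = 4, not > 6; antecedent false, conditional vacuously true — satisfied.
[4] |3 - 4| = 1, not 4 — violated.
[5] G = 3 is odd — violated.
[6] min(6, 1, 5) = 1 — satisfied.
[7] values 1 <= 4 <= 6 — satisfied.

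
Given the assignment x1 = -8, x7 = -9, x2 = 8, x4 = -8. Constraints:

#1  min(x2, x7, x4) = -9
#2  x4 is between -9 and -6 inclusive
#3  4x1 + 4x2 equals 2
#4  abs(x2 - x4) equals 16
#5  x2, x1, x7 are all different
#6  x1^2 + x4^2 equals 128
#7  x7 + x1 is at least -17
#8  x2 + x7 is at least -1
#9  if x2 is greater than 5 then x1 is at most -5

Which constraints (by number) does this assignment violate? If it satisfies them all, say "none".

The assignment fails constraint 3.

#1 min(8, -9, -8) = -9 — holds.
#2 x4 = -8 lies in [-9, -6] — holds.
#3 4x1 + 4x2 = 4(-8) + 4(8) = 0, not 2 — does not hold.
#4 abs(8 - (-8)) = 16 — holds.
#5 values 8, -8, -9 are pairwise distinct — holds.
#6 x1^2 + x4^2 = (-8)^2 + (-8)^2 = 64 + 64 = 128 — holds.
#7 x7 + x1 = -9 + (-8) = -17; -17 ≥ -17 — holds.
#8 x2 + x7 = 8 + (-9) = -1; -1 ≥ -1 — holds.
#9 x2 = 8 > 5, so we need x1 ≤ -5; x1 = -8 ≤ -5 — holds.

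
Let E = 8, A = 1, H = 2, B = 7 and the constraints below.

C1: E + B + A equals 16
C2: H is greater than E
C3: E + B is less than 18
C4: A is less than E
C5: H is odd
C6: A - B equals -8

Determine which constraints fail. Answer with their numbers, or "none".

C1: E + B + A = 8 + 7 + 1 = 16  OK
C2: H = 2, E = 8; 2 ≤ 8 (want >)  FAIL
C3: E + B = 8 + 7 = 15; 15 < 18  OK
C4: A = 1, E = 8; 1 < 8  OK
C5: H = 2 is even  FAIL
C6: A - B = 1 - 7 = -6, not -8  FAIL

Violated: 2, 5, and 6.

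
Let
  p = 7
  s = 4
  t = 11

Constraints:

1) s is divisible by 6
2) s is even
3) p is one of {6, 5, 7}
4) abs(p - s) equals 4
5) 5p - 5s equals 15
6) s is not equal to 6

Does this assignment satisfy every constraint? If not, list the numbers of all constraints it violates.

1) 4 = 6*0 + 4, so 6 does not divide 4  fails
2) s = 4 is even  holds
3) p = 7 is in {6, 5, 7}  holds
4) abs(7 - 4) = 3, not 4  fails
5) 5p - 5s = 5(7) - 5(4) = 15  holds
6) s = 4, and 4 ≠ 6  holds

Constraints 1, 4 do not hold.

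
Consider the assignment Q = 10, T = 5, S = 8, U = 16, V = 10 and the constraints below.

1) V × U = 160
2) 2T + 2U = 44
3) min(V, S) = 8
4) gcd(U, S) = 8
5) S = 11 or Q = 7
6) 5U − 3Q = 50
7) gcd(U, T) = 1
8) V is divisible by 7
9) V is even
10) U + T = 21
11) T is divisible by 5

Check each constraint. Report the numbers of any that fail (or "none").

Constraints 2, 5, and 8 do not hold.

1) V × U = 10 × 16 = 160 — OK.
2) 2T + 2U = 2(5) + 2(16) = 42, not 44 — violated.
3) min(10, 8) = 8 — OK.
4) gcd(16, 8) = 8 — OK.
5) S = 8 ≠ 11 and Q = 10 ≠ 7; both disjuncts false — violated.
6) 5U − 3Q = 5(16) − 3(10) = 50 — OK.
7) gcd(16, 5) = 1 — OK.
8) 10 = 7×1 + 3, so 7 does not divide 10 — violated.
9) V = 10 is even — OK.
10) U + T = 16 + 5 = 21 — OK.
11) 5 / 5 = 1, so 5 divides 5 — OK.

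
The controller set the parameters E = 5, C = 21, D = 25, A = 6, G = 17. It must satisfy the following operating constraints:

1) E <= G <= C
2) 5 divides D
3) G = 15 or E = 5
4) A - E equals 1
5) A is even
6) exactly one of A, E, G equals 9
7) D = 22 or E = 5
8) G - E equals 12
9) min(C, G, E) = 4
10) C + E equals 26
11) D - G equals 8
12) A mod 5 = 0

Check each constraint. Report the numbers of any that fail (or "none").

1) values 5 <= 17 <= 21 — OK.
2) 25 / 5 = 5, so 5 divides 25 — OK.
3) G = 17 ≠ 15, but E = 5 = 5 (second disjunct) — OK.
4) A - E = 6 - 5 = 1 — OK.
5) A = 6 is even — OK.
6) A=6, E=5, G=17; 0 of them equal 9, not exactly one — violated.
7) D = 25 ≠ 22, but E = 5 = 5 (second disjunct) — OK.
8) G - E = 17 - 5 = 12 — OK.
9) min(21, 17, 5) = 5, not 4 — violated.
10) C + E = 21 + 5 = 26 — OK.
11) D - G = 25 - 17 = 8 — OK.
12) 6 mod 5 = 1, not 0 — violated.

Violated: 6, 9, and 12.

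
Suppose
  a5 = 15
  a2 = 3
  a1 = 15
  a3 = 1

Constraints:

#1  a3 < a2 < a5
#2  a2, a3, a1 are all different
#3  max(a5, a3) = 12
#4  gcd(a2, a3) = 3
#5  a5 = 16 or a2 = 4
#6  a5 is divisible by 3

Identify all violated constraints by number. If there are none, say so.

#1 values 1 < 3 < 15  yes
#2 values 3, 1, 15 are pairwise distinct  yes
#3 max(15, 1) = 15, not 12  no
#4 gcd(3, 1) = 1, not 3  no
#5 a5 = 15 ≠ 16 and a2 = 3 ≠ 4; both disjuncts false  no
#6 15 / 3 = 5, so 3 divides 15  yes

No — constraints 3, 4, and 5 are not satisfied.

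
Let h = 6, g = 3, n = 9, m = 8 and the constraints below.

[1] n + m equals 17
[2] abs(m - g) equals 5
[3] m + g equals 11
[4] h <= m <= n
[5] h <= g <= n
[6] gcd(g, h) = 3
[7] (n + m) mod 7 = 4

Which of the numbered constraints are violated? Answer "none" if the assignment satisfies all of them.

[1] n + m = 9 + 8 = 17 — OK.
[2] abs(8 - 3) = 5 — OK.
[3] m + g = 8 + 3 = 11 — OK.
[4] values 6 <= 8 <= 9 — OK.
[5] values 6, 3, 9; h = 6 is not <= g = 3 — violated.
[6] gcd(3, 6) = 3 — OK.
[7] n + m = 17; 17 mod 7 = 3, not 4 — violated.

Violated: 5 and 7.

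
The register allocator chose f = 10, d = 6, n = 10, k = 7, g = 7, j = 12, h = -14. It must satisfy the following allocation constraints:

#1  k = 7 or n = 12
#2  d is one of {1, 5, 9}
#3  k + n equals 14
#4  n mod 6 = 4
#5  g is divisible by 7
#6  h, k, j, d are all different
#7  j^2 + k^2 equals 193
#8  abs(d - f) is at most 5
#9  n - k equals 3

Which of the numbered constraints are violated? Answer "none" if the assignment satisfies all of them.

#1 k = 7 = 7 (first disjunct)  ✔
#2 d = 6 is not in {1, 5, 9}  ✘
#3 k + n = 7 + 10 = 17, not 14  ✘
#4 10 mod 6 = 4  ✔
#5 7 / 7 = 1, so 7 divides 7  ✔
#6 values -14, 7, 12, 6 are pairwise distinct  ✔
#7 j^2 + k^2 = 12^2 + 7^2 = 144 + 49 = 193  ✔
#8 abs(6 - 10) = 4; 4 ≤ 5  ✔
#9 n - k = 10 - 7 = 3  ✔

No — constraints 2 and 3 are not satisfied.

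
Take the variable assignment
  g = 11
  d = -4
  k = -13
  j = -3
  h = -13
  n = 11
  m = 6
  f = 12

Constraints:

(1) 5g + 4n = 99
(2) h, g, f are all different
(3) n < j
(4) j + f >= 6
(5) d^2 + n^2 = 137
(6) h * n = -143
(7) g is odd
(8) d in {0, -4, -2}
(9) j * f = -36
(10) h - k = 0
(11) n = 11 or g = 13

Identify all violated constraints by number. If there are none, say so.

The assignment fails constraint 3.

(1) 5g + 4n = 5(11) + 4(11) = 99  holds
(2) values -13, 11, 12 are pairwise distinct  holds
(3) n = 11, j = -3; 11 ≥ -3 (want <)  fails
(4) j + f = -3 + 12 = 9; 9 ≥ 6  holds
(5) d^2 + n^2 = (-4)^2 + 11^2 = 16 + 121 = 137  holds
(6) h * n = -13 * 11 = -143  holds
(7) g = 11 is odd  holds
(8) d = -4 is in {0, -4, -2}  holds
(9) j * f = -3 * 12 = -36  holds
(10) h - k = -13 - (-13) = 0  holds
(11) n = 11 = 11 (first disjunct)  holds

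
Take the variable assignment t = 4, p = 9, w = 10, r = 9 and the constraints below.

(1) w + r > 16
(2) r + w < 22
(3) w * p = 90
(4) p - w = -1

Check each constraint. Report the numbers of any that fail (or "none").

(1) w + r = 10 + 9 = 19; 19 > 16 — OK.
(2) r + w = 9 + 10 = 19; 19 < 22 — OK.
(3) w * p = 10 * 9 = 90 — OK.
(4) p - w = 9 - 10 = -1 — OK.

No violations.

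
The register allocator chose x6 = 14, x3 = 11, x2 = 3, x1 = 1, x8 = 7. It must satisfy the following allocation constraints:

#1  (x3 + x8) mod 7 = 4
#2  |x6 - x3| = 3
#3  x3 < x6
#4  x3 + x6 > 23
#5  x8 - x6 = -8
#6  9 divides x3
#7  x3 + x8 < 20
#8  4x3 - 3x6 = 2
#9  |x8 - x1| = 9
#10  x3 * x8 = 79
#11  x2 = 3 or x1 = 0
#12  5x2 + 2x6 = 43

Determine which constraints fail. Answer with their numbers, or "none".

Violated: 5, 6, 9, and 10.

#1 x3 + x8 = 18; 18 mod 7 = 4  OK
#2 |14 - 11| = 3  OK
#3 x3 = 11, x6 = 14; 11 < 14  OK
#4 x3 + x6 = 11 + 14 = 25; 25 > 23  OK
#5 x8 - x6 = 7 - 14 = -7, not -8  FAIL
#6 11 = 9*1 + 2, so 9 does not divide 11  FAIL
#7 x3 + x8 = 11 + 7 = 18; 18 < 20  OK
#8 4x3 - 3x6 = 4(11) - 3(14) = 2  OK
#9 |7 - 1| = 6, not 9  FAIL
#10 x3 * x8 = 11 * 7 = 77, not 79  FAIL
#11 x2 = 3 = 3 (first disjunct)  OK
#12 5x2 + 2x6 = 5(3) + 2(14) = 43  OK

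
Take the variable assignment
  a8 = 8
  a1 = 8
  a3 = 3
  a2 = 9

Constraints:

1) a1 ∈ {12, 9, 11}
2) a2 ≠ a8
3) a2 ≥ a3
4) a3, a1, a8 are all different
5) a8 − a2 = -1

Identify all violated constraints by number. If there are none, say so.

The assignment fails constraints 1 and 4.

1) a1 = 8 is not in {12, 9, 11}  false
2) a2 = 9, a8 = 8; distinct  true
3) a2 = 9, a3 = 3; 9 ≥ 3  true
4) a1 = a8 = 8, not all different  false
5) a8 − a2 = 8 − 9 = -1  true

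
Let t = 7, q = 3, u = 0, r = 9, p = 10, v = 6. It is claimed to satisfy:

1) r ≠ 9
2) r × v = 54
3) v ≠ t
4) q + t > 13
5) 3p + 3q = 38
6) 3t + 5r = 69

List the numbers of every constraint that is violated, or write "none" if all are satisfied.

Constraints 1, 4, 5, and 6 are violated.

1) r = 9, but 9 is required to differ  ✗
2) r × v = 9 × 6 = 54  ✓
3) v = 6, t = 7; distinct  ✓
4) q + t = 3 + 7 = 10; 10 ≤ 13, bound 13 not met  ✗
5) 3p + 3q = 3(10) + 3(3) = 39, not 38  ✗
6) 3t + 5r = 3(7) + 5(9) = 66, not 69  ✗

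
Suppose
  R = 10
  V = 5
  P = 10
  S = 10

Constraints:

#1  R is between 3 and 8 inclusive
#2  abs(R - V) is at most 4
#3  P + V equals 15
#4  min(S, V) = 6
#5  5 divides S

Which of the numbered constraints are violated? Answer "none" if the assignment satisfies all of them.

Constraints 1, 2, and 4 do not hold.

#1 R = 10 is outside [3, 8]  ✗
#2 abs(10 - 5) = 5; 5 > 4, exceeds bound 4  ✗
#3 P + V = 10 + 5 = 15  ✓
#4 min(10, 5) = 5, not 6  ✗
#5 10 / 5 = 2, so 5 divides 10  ✓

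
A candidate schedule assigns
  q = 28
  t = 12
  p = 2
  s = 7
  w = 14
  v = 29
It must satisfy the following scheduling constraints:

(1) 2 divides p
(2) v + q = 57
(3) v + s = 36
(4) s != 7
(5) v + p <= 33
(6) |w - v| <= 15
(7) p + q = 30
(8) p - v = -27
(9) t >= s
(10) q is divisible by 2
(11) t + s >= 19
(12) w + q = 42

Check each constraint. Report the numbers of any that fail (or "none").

(1) 2 / 2 = 1, so 2 divides 2 — holds.
(2) v + q = 29 + 28 = 57 — holds.
(3) v + s = 29 + 7 = 36 — holds.
(4) s = 7, but 7 is required to differ — does not hold.
(5) v + p = 29 + 2 = 31; 31 ≤ 33 — holds.
(6) |14 - 29| = 15; 15 ≤ 15 — holds.
(7) p + q = 2 + 28 = 30 — holds.
(8) p - v = 2 - 29 = -27 — holds.
(9) t = 12, s = 7; 12 ≥ 7 — holds.
(10) 28 / 2 = 14, so 2 divides 28 — holds.
(11) t + s = 12 + 7 = 19; 19 ≥ 19 — holds.
(12) w + q = 14 + 28 = 42 — holds.

No — constraint 4 is not satisfied.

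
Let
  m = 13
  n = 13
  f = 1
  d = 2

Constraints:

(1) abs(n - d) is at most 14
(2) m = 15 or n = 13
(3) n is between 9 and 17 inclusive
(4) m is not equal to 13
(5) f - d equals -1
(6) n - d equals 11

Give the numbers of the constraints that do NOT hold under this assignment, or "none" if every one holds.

(1) abs(13 - 2) = 11; 11 ≤ 14  yes
(2) m = 13 ≠ 15, but n = 13 = 13 (second disjunct)  yes
(3) n = 13 lies in [9, 17]  yes
(4) m = 13, but 13 is required to differ  no
(5) f - d = 1 - 2 = -1  yes
(6) n - d = 13 - 2 = 11  yes

No — constraint 4 is not satisfied.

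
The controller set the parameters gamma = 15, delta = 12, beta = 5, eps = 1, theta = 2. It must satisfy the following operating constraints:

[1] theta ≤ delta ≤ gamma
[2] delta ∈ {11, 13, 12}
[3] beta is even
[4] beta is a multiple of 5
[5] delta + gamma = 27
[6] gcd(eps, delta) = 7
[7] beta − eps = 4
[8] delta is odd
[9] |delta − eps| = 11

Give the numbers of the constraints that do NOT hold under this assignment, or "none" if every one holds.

The assignment fails constraints 3, 6, and 8.

[1] values 2 ≤ 12 ≤ 15 — holds.
[2] delta = 12 is in {11, 13, 12} — holds.
[3] beta = 5 is odd — fails.
[4] 5 / 5 = 1, so 5 divides 5 — holds.
[5] delta + gamma = 12 + 15 = 27 — holds.
[6] gcd(1, 12) = 1, not 7 — fails.
[7] beta − eps = 5 − 1 = 4 — holds.
[8] delta = 12 is even — fails.
[9] |12 − 1| = 11 — holds.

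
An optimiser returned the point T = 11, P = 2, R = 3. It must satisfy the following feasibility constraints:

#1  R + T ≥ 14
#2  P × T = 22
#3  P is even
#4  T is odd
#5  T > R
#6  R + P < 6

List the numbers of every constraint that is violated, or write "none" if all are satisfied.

#1 R + T = 3 + 11 = 14; 14 ≥ 14  ✔
#2 P × T = 2 × 11 = 22  ✔
#3 P = 2 is even  ✔
#4 T = 11 is odd  ✔
#5 T = 11, R = 3; 11 > 3  ✔
#6 R + P = 3 + 2 = 5; 5 < 6  ✔

No violations.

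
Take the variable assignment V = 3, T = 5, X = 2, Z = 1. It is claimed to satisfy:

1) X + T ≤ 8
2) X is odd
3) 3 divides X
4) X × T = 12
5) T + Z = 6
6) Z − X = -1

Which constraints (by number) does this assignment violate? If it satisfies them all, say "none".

Violated: 2, 3, and 4.

1) X + T = 2 + 5 = 7; 7 ≤ 8 — holds.
2) X = 2 is even — does not hold.
3) 2 = 3×0 + 2, so 3 does not divide 2 — does not hold.
4) X × T = 2 × 5 = 10, not 12 — does not hold.
5) T + Z = 5 + 1 = 6 — holds.
6) Z − X = 1 − 2 = -1 — holds.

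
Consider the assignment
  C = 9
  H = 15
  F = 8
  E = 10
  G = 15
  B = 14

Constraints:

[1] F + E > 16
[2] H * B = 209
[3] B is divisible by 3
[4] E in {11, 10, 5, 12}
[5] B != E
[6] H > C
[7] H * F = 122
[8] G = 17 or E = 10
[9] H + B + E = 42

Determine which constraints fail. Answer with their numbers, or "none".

Constraints 2, 3, 7, and 9 are violated.

[1] F + E = 8 + 10 = 18; 18 > 16 — satisfied.
[2] H * B = 15 * 14 = 210, not 209 — violated.
[3] 14 = 3*4 + 2, so 3 does not divide 14 — violated.
[4] E = 10 is in {11, 10, 5, 12} — satisfied.
[5] B = 14, E = 10; distinct — satisfied.
[6] H = 15, C = 9; 15 > 9 — satisfied.
[7] H * F = 15 * 8 = 120, not 122 — violated.
[8] G = 15 ≠ 17, but E = 10 = 10 (second disjunct) — satisfied.
[9] H + B + E = 15 + 14 + 10 = 39, not 42 — violated.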